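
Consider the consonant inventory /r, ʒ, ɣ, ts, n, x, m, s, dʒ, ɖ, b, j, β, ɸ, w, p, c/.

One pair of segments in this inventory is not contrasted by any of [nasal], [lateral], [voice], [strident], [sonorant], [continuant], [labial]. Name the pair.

Both /j/ and /r/ are [−nasal], [−lateral], [+voice], [−strident], [+sonorant], [+continuant], [−labial]. Since the list omits [dorsal] — which does distinguish the palatal glide from the alveolar trill — this pair collapses; all other pairs remain distinct.

j, r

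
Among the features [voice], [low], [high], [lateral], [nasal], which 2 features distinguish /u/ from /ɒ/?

/u/ (high back rounded tense vowel) and /ɒ/ (low back rounded vowel) agree on [+voice], [−lateral], [−nasal]. They differ on [high] (/u/ [+], /ɒ/ [−]), [low] (/u/ [−], /ɒ/ [+]).

[high], [low]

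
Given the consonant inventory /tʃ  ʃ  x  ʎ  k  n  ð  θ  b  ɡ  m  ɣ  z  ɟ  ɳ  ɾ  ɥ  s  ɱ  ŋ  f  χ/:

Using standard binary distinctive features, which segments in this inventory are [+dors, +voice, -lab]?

ʎ, ɡ, ɣ, ɟ, ŋ

Eliminate segments failing any feature: /tʃ, ʃ, n, ð, θ, b, m, z, ɳ, ɾ, s, ɱ, f/ are [-dorsal]; /x, k, χ/ are [-voice]; /ɥ/ is [+labial]. The remaining /ʎ, ɡ, ɣ, ɟ, ŋ/ satisfy [+dorsal], [+voice], [-labial].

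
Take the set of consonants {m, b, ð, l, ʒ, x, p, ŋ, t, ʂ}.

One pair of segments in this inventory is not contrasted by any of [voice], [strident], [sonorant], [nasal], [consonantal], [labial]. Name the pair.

On the given features, /t/ and /x/ have an identical profile: [-voice], [-strident], [-sonorant], [-nasal], [+consonantal], [-labial]. No other two segments in the inventory coincide on all 6 features. (They do differ in [continuant], [coronal] and [dorsal], which are not among the given features.)

t, x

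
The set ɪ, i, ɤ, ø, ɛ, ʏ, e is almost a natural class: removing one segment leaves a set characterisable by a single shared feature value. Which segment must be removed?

ɤ

[back] groups all but one: /ø, i, ɪ, ʏ, ɛ, e/ share [−back] while /ɤ/ (mid back unrounded tense vowel) alone is [+back]. Removing any other segment would not leave a single-feature class that excludes it.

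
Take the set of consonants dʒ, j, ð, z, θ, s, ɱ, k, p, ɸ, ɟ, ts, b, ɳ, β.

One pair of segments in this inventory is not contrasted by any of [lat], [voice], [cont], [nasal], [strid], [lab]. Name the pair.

ð, j

/ð/ (voiced dental fricative) and /j/ (palatal glide) are both [-lateral], [+voice], [+continuant], [-nasal], [-strident], [-labial], so none of the listed features separates them. (They do differ in [sonorant] and [dorsal], which are not among the given features.) Every other pair in the inventory differs on at least one listed feature.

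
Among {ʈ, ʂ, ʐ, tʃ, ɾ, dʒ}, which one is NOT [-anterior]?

Every segment except /ɾ/ is [-anterior]. /ɾ/ (alveolar tap) is [+anterior], so it is the exception.

ɾ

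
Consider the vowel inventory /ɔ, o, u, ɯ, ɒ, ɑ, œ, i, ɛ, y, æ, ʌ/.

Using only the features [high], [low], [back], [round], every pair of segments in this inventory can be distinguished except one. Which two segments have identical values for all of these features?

On the given features, /o/ and /ɔ/ have an identical profile: [-high], [-low], [+back], [+round]. No other two segments in the inventory coincide on all 4 features. (They do differ in [tense], which is not among the given features.)

o, ɔ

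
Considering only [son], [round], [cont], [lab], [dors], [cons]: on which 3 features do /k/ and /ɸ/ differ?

[continuant], [labial], [dorsal]

/k/ (voiceless velar stop) and /ɸ/ (voiceless bilabial fricative) agree on [-sonorant], [-round], [+consonantal]. They differ on [continuant] (/k/ [-], /ɸ/ [+]), [labial] (/k/ [-], /ɸ/ [+]), [dorsal] (/k/ [+], /ɸ/ [-]).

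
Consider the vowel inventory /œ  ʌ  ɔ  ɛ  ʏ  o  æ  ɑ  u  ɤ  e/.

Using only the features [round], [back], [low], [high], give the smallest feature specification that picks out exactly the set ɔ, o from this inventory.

Every target segment is [-high], [+back], [+round]; each remaining inventory member fails at least one of these. Each conjunct is needed — [+back, +round] alone would also admit /u/; [-high, +round] alone would also admit /œ/; [-high, +back] alone would also admit /ʌ, ɑ, ɤ/ — and no other combination of two listed features has exactly this extension, so three is the minimum.

[-high, +back, +round]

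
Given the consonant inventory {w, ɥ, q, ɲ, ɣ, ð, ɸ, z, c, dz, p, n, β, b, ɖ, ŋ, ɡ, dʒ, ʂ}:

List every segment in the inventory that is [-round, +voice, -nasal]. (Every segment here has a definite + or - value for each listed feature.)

First, the [-round] segments are /q, ɲ, ɣ, ð, ɸ, z, c, dz, p, n, β, b, ɖ, ŋ, ɡ, dʒ, ʂ/.
Within that set, [+voice] gives /ɲ, ɣ, ð, z, dz, n, β, b, ɖ, ŋ, ɡ, dʒ/.
Intersecting with [-nasal] leaves /ɣ, ð, z, dz, β, b, ɖ, ɡ, dʒ/.

ɣ, ð, z, dz, β, b, ɖ, ɡ, dʒ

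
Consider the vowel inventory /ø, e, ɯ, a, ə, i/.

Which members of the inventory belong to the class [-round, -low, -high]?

e, ə

Checking each segment against [-round], [-low], [-high]: /e/ (mid front unrounded tense vowel), /ə/ (mid central vowel (schwa)) satisfy every feature; every other segment in the inventory fails at least one.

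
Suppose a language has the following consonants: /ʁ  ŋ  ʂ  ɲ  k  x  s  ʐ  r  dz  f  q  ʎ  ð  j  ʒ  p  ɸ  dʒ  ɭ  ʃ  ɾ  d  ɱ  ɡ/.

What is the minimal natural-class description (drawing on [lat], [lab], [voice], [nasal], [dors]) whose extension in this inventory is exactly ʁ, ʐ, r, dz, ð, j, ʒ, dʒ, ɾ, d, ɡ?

/ʁ, ʐ, r, dz, ð, j, ʒ, dʒ, ɾ, d, ɡ/ are all [+voice], [-nasal], [-lateral], and no other segment in the inventory matches all three values. Dropping any one of them over-generates: [-nasal, -lateral] alone would also admit /ʂ, k, x, s, …/; [+voice, -lateral] alone would also admit /ŋ, ɲ, ɱ/; [+voice, -nasal] alone would also admit /ʎ, ɭ/. No other combination of two listed features picks out exactly this set either, so fewer than three features will not do.

[+voice, -nasal, -lat]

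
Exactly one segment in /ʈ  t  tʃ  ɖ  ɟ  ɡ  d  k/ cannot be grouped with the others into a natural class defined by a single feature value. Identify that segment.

tʃ

The remaining segments after removing /tʃ/ share [-delayed release]; /tʃ/ (voiceless postalveolar affricate) is [+delayed release]. For every other candidate removal, the leftover set fails to share any single feature value that the removed segment lacks.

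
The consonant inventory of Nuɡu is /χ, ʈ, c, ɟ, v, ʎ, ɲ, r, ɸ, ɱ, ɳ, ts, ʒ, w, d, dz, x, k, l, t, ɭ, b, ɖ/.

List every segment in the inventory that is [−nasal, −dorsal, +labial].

v, ɸ, b

The [−nasal] segments are /χ, ʈ, c, ɟ, v, ʎ, r, ɸ, ts, ʒ, w, d, dz, x, k, l, t, ɭ, b, ɖ/.
Within that set, [−dorsal] gives /ʈ, v, r, ɸ, ts, ʒ, d, dz, l, t, ɭ, b, ɖ/.
Intersecting with [+labial] leaves /v, ɸ, b/.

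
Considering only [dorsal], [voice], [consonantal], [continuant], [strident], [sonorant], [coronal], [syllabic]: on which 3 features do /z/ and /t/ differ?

/z/ (voiced alveolar fricative) and /t/ (voiceless alveolar stop) agree on [-dorsal], [+consonantal], [-sonorant], [+coronal], [-syllabic]. They differ on [voice] (/z/ [+], /t/ [-]), [continuant] (/z/ [+], /t/ [-]), [strident] (/z/ [+], /t/ [-]).

[voice], [continuant], [strident]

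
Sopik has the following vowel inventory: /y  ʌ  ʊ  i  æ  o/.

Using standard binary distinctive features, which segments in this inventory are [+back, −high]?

ʌ, o

First, the [+back] segments are /ʌ, ʊ, o/.
Intersecting with [−high] leaves /ʌ, o/.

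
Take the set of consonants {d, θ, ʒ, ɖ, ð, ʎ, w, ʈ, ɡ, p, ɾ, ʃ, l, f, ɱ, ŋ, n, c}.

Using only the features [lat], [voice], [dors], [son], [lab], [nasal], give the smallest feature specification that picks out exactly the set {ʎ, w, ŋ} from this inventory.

/ʎ, w, ŋ/ are all [+sonorant], [+dorsal], and no other segment in the inventory matches both values. Dropping any one of them over-generates: [+dorsal] alone would also admit /ɡ, c/; [+sonorant] alone would also admit /ɾ, l, ɱ, n/. No other single listed feature picks out exactly this set either, so fewer than two features will not do.

[+son, +dors]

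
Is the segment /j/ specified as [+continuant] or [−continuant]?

[+continuant]

As the palatal glide, /j/ is [+continuant].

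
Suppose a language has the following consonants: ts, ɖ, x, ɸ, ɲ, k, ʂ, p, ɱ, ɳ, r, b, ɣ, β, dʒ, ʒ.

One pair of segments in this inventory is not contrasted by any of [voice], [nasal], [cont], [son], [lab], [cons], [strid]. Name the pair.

ɳ, ɲ

Both /ɳ/ and /ɲ/ are [+voice], [+nasal], [-continuant], [+sonorant], [-labial], [+consonantal], [-strident]. Since the list omits [dorsal] — which does distinguish the retroflex nasal from the palatal nasal — this pair collapses; all other pairs remain distinct.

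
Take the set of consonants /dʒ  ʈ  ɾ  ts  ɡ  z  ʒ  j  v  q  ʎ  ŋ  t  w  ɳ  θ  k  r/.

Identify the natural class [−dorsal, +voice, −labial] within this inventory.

dʒ, ɾ, z, ʒ, ɳ, r

Eliminate segments failing any feature: /ʈ, ts, t, θ/ are [−voice]; /ɡ, j, q, ʎ, ŋ, w, k/ are [+dorsal]; /v/ is [+labial]. The remaining /dʒ, ɾ, z, ʒ, ɳ, r/ satisfy [−dorsal], [+voice], [−labial].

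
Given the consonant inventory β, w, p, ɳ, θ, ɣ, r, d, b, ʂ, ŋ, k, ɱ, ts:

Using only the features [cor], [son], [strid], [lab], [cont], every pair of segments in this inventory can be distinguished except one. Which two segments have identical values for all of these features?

/p/ (voiceless bilabial stop) and /b/ (voiced bilabial stop) are both [−coronal], [−sonorant], [−strident], [+labial], [−continuant], so none of the listed features separates them. (They do differ in [voice], which is not among the given features.) Every other pair in the inventory differs on at least one listed feature.

p, b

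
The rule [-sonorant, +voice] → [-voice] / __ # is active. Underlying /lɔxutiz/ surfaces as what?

[lɔxutis]

/z/ satisfies [-sonorant, +voice] and sits in __ #. The [-voice] counterpart of the voiced alveolar fricative is /s/. Other segments in /lɔxutiz/ either fail the structural description or are not in the environment, so the surface form is [lɔxutis].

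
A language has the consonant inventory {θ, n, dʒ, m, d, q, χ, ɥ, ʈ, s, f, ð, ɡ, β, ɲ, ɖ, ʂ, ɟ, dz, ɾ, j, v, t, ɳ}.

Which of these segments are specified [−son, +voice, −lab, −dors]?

First, the [−sonorant] segments are /θ, dʒ, d, q, χ, ʈ, s, f, ð, ɡ, β, ɖ, ʂ, ɟ, dz, v, t/.
Among these, [+voice] gives /dʒ, d, ð, ɡ, β, ɖ, ɟ, dz, v/.
Of those, [−labial] gives /dʒ, d, ð, ɡ, ɖ, ɟ, dz/.
Within that set, [−dorsal] leaves /dʒ, d, ð, ɖ, dz/.

dʒ, d, ð, ɖ, dz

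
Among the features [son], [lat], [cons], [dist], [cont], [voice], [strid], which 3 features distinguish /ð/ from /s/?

[voice], [strident], [distributed]

/ð/ (voiced dental fricative) and /s/ (voiceless alveolar fricative) agree on [-sonorant], [-lateral], [+consonantal], [+continuant]. They differ on [voice] (/ð/ [+], /s/ [-]), [strident] (/ð/ [-], /s/ [+]), [distributed] (/ð/ [+], /s/ [-]).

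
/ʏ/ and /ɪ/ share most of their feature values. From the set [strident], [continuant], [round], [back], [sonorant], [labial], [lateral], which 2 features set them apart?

[labial], [round]

The two segments share [-strident], [+continuant], [-back], [+sonorant], [-lateral]. The only features from the list on which they differ: /ʏ/ is [+labial] while /ɪ/ is [-labial]; /ʏ/ is [+round] while /ɪ/ is [-round].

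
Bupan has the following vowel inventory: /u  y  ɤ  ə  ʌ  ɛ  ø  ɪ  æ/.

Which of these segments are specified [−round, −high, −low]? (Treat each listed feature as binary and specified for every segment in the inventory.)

First, the [−round] segments are /ɤ, ə, ʌ, ɛ, ɪ, æ/.
Intersecting with [−high] gives /ɤ, ə, ʌ, ɛ, æ/.
Among these, [−low] leaves /ɤ, ə, ʌ, ɛ/.

ɤ, ə, ʌ, ɛ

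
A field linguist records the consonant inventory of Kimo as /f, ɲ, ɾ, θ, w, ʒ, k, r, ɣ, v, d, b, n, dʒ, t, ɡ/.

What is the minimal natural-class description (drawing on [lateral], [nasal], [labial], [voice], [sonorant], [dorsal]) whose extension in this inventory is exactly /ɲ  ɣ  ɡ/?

The class [+voice], [−labial], [+dorsal] has exactly /ɲ, ɣ, ɡ/ as its extension in this inventory. No smaller conjunction from the listed features achieves this: [−labial, +dorsal] alone would also admit /k/; [+voice, +dorsal] alone would also admit /w/; [+voice, −labial] alone would also admit /ɾ, ʒ, r, d, …/; and checking the remaining two-feature bundles turns up none with this extension.

[+voice, −labial, +dorsal]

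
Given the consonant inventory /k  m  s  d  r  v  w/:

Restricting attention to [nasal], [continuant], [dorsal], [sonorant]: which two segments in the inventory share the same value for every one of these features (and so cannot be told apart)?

s, v

/s/ (voiceless alveolar fricative) and /v/ (voiced labiodental fricative) are both [−nasal], [+continuant], [−dorsal], [−sonorant], so none of the listed features separates them. (They do differ in [voice], [labial] and [coronal], which are not among the given features.) Every other pair in the inventory differs on at least one listed feature.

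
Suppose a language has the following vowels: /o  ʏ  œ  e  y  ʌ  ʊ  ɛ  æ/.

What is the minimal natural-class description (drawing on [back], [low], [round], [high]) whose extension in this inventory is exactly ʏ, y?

Every target segment is [+high], [−back]; each remaining inventory member fails at least one of these. Each conjunct is needed — [−back] alone would also admit /œ, e, ɛ, æ/; [+high] alone would also admit /ʊ/ — and no other single listed feature has exactly this extension, so two is the minimum.

[+high, −back]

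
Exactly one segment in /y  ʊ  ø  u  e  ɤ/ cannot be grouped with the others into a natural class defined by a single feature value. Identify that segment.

[tense] groups all but one: /y, u, ɤ, e, ø/ share [+tense] while /ʊ/ (high back rounded lax vowel) alone is [−tense]. Removing any other segment would not leave a single-feature class that excludes it.

ʊ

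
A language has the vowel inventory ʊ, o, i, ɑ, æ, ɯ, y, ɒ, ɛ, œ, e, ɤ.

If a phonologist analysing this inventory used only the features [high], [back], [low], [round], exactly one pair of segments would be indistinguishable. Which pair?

On the given features, /ɛ/ and /e/ have an identical profile: [−high], [−back], [−low], [−round]. No other two segments in the inventory coincide on all 4 features. (They do differ in [tense], which is not among the given features.)

ɛ, e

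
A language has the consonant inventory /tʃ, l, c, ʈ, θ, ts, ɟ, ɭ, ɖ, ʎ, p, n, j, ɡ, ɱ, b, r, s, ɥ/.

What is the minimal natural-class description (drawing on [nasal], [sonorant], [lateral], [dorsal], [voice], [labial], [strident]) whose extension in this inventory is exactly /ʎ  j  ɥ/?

[+sonorant, +dorsal]

/ʎ, j, ɥ/ are all [+sonorant], [+dorsal], and no other segment in the inventory matches both values. Dropping any one of them over-generates: [+dorsal] alone would also admit /c, ɟ, ɡ/; [+sonorant] alone would also admit /l, ɭ, n, ɱ, …/. No other single listed feature picks out exactly this set either, so fewer than two features will not do.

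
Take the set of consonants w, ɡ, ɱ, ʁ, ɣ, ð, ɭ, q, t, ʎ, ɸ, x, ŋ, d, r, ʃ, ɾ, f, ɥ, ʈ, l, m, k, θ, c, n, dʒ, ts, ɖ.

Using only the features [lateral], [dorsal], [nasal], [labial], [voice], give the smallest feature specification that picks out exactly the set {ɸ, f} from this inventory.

[−voice, +labial]

The class [−voice], [+labial] has exactly /ɸ, f/ as its extension in this inventory. No smaller conjunction from the listed features achieves this: [+labial] alone would also admit /w, ɱ, ɥ, m/; [−voice] alone would also admit /q, t, x, ʃ, …/; and checking the remaining single features turns up none with this extension.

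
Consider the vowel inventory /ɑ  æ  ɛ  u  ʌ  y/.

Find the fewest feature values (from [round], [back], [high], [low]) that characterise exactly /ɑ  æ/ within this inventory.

[+low]

The target set is precisely the extension of [+low] in this inventory.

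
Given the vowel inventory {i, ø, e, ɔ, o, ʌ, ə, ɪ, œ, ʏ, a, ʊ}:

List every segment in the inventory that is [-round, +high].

The [-round] segments are /i, e, ʌ, ə, ɪ, a/.
Within that set, [+high] leaves /i, ɪ/.

i, ɪ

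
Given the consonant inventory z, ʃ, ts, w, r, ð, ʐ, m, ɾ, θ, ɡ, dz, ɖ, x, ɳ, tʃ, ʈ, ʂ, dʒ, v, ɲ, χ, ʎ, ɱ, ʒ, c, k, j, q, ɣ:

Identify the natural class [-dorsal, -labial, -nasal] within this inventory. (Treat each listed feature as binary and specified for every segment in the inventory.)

z, ʃ, ts, r, ð, ʐ, ɾ, θ, dz, ɖ, tʃ, ʈ, ʂ, dʒ, ʒ

The [-dorsal] segments are /z, ʃ, ts, r, ð, ʐ, m, ɾ, θ, dz, ɖ, ɳ, tʃ, ʈ, ʂ, dʒ, v, ɱ, ʒ/.
Within that set, [-labial] gives /z, ʃ, ts, r, ð, ʐ, ɾ, θ, dz, ɖ, ɳ, tʃ, ʈ, ʂ, dʒ, ʒ/.
Then [-nasal] leaves /z, ʃ, ts, r, ð, ʐ, ɾ, θ, dz, ɖ, tʃ, ʈ, ʂ, dʒ, ʒ/.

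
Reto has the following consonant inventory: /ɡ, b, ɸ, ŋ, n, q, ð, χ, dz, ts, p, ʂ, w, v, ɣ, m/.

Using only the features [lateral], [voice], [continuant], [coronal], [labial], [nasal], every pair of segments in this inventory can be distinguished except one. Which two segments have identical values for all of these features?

v, w

On the given features, /v/ and /w/ have an identical profile: [−lateral], [+voice], [+continuant], [−coronal], [+labial], [−nasal]. No other two segments in the inventory coincide on all 6 features. (They do differ in [sonorant], [round] and [dorsal], which are not among the given features.)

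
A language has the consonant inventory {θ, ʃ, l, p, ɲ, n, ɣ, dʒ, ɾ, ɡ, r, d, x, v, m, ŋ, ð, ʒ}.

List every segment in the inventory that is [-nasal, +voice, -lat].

Eliminate segments failing any feature: /θ, ʃ, p, x/ are [-voice]; /l/ is [+lateral]; /ɲ, n, m, ŋ/ are [+nasal]. The remaining /ɣ, dʒ, ɾ, ɡ, r, d, v, ð, ʒ/ satisfy [-nasal], [+voice], [-lateral].

ɣ, dʒ, ɾ, ɡ, r, d, v, ð, ʒ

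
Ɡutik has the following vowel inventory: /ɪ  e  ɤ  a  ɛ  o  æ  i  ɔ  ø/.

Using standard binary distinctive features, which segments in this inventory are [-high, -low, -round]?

Among the inventory, the [-high] segments are /e, ɤ, a, ɛ, o, æ, ɔ, ø/.
Of those, [-low] gives /e, ɤ, ɛ, o, ɔ, ø/.
Intersecting with [-round] leaves /e, ɤ, ɛ/.

e, ɤ, ɛ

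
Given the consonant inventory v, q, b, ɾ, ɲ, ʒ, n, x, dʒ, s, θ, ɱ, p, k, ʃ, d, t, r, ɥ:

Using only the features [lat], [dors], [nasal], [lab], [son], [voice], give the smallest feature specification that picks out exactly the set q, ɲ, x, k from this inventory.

[−lab, +dors]

Every target segment is [−labial], [+dorsal]; each remaining inventory member fails at least one of these. Each conjunct is needed — [+dorsal] alone would also admit /ɥ/; [−labial] alone would also admit /ɾ, ʒ, n, dʒ, …/ — and no other single listed feature has exactly this extension, so two is the minimum.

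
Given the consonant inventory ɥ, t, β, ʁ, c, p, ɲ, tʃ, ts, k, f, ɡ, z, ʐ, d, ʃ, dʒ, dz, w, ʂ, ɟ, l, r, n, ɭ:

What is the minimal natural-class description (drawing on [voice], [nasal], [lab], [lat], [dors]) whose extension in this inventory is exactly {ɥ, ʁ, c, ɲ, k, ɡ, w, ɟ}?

[+dors]

/ɥ, ʁ, c, ɲ, k, ɡ, w, ɟ/ are exactly the [+dorsal] segments in the inventory, so a single feature suffices.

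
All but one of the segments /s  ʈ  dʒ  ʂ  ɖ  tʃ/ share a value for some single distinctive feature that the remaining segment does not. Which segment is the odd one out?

[anterior] groups all but one: /ɖ, dʒ, ʂ, tʃ, ʈ/ share [−anterior] while /s/ (voiceless alveolar fricative) alone is [+anterior]. Removing any other segment would not leave a single-feature class that excludes it.

s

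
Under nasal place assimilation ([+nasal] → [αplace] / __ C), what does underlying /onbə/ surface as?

[ombə]

In /onbə/, the nasal /n/ precedes /b/, which is [+labial]. The nasal assimilates in place, becoming the [+labial] nasal /m/. The surface form is [ombə].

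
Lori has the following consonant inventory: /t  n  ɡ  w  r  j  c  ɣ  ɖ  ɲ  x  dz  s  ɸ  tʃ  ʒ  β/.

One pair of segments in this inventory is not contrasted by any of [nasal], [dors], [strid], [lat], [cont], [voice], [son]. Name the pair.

On the given features, /w/ and /j/ have an identical profile: [-nasal], [+dorsal], [-strident], [-lateral], [+continuant], [+voice], [+sonorant]. No other two segments in the inventory coincide on all 7 features. (They do differ in [labial], [round] and [back], which are not among the given features.)

w, j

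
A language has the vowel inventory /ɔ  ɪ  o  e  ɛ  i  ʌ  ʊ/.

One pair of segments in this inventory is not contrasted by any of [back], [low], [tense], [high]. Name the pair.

ʌ, ɔ

On the given features, /ʌ/ and /ɔ/ have an identical profile: [+back], [-low], [-tense], [-high]. No other two segments in the inventory coincide on all 4 features. (They do differ in [labial] and [round], which are not among the given features.)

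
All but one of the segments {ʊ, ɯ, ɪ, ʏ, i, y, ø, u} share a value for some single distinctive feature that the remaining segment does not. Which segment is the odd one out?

ø

[high] groups all but one: /u, ʏ, y, ɯ, ɪ, i, ʊ/ share [+high] while /ø/ (mid front rounded tense vowel) alone is [−high]. Removing any other segment would not leave a single-feature class that excludes it.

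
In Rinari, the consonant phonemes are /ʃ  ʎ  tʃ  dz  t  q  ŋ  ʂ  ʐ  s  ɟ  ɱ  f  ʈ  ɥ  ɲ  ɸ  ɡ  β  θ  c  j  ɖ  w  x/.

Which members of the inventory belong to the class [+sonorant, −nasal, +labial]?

The [+sonorant] segments are /ʎ, ŋ, ɱ, ɥ, ɲ, j, w/.
Among these, [−nasal] gives /ʎ, ɥ, j, w/.
Intersecting with [+labial] leaves /ɥ, w/.

ɥ, w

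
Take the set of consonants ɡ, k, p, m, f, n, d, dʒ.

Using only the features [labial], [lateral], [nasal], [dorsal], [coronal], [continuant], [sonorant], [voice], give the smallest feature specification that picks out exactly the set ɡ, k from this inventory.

The target set is precisely the extension of [+dorsal] in this inventory.

[+dorsal]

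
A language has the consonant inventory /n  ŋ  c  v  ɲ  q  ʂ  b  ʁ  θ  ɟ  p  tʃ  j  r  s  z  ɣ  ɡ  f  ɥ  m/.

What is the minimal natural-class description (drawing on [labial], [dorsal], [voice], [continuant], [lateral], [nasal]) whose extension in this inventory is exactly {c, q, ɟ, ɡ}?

/c, q, ɟ, ɡ/ are all [−nasal], [−continuant], [+dorsal], and no other segment in the inventory matches all three values. Dropping any one of them over-generates: [−continuant, +dorsal] alone would also admit /ŋ, ɲ/; [−nasal, +dorsal] alone would also admit /ʁ, j, ɣ, ɥ/; [−nasal, −continuant] alone would also admit /b, p, tʃ/. No other combination of two listed features picks out exactly this set either, so fewer than three features will not do.

[−nasal, −continuant, +dorsal]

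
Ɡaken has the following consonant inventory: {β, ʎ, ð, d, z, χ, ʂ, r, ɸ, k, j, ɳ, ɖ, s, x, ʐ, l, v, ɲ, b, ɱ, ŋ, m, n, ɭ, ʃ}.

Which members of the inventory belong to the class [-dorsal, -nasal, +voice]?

β, ð, d, z, r, ɖ, ʐ, l, v, b, ɭ

Among the inventory, the [-dorsal] segments are /β, ð, d, z, ʂ, r, ɸ, ɳ, ɖ, s, ʐ, l, v, b, ɱ, m, n, ɭ, ʃ/.
Of those, [-nasal] gives /β, ð, d, z, ʂ, r, ɸ, ɖ, s, ʐ, l, v, b, ɭ, ʃ/.
Intersecting with [+voice] leaves /β, ð, d, z, r, ɖ, ʐ, l, v, b, ɭ/.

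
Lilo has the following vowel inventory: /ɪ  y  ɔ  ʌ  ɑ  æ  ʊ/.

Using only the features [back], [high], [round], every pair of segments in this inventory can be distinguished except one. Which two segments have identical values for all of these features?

ɑ, ʌ

/ɑ/ (low back unrounded vowel) and /ʌ/ (mid back unrounded lax vowel) are both [+back], [−high], [−round], so none of the listed features separates them. (They do differ in [low], which is not among the given features.) Every other pair in the inventory differs on at least one listed feature.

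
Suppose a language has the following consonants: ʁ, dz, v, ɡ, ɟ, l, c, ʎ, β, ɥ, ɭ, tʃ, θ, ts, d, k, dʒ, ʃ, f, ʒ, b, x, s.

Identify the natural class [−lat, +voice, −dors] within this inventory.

dz, v, β, d, dʒ, ʒ, b

Eliminate segments failing any feature: /ʁ, ɡ, ɟ, ɥ/ are [+dorsal]; /l, ʎ, ɭ/ are [+lateral]; /c, tʃ, θ, ts, k, ʃ, f, x, s/ are [−voice]. The remaining /dz, v, β, d, dʒ, ʒ, b/ satisfy [−lateral], [+voice], [−dorsal].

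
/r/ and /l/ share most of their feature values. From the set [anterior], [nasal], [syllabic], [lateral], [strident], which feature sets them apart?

[lateral]

/r/ (alveolar trill) and /l/ (alveolar lateral approximant) agree on [+anterior], [−nasal], [−syllabic], [−strident]. They differ on [lateral] (/r/ [−], /l/ [+]).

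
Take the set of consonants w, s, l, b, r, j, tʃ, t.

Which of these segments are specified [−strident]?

The [−strident] segments here are /w, l, b, r, j, t/; the remaining /s, tʃ/ are [+strident].

w, l, b, r, j, t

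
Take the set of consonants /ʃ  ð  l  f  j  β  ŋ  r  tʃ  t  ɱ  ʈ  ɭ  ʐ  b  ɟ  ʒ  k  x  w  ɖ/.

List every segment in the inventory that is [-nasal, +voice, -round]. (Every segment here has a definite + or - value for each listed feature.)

Eliminate segments failing any feature: /ʃ, f, tʃ, t, ʈ, k, x/ are [-voice]; /ŋ, ɱ/ are [+nasal]; /w/ is [+round]. The remaining /ð, l, j, β, r, ɭ, ʐ, b, ɟ, ʒ, ɖ/ satisfy [-nasal], [+voice], [-round].

ð, l, j, β, r, ɭ, ʐ, b, ɟ, ʒ, ɖ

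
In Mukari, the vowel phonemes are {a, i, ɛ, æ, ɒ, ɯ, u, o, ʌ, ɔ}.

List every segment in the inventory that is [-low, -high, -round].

ɛ, ʌ

The [-low] segments are /i, ɛ, ɯ, u, o, ʌ, ɔ/.
Intersecting with [-high] gives /ɛ, o, ʌ, ɔ/.
Then [-round] leaves /ɛ, ʌ/.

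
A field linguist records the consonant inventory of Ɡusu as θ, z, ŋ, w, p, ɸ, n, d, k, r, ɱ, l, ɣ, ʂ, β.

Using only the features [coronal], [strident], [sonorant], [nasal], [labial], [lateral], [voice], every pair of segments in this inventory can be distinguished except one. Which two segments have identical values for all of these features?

Both /ɸ/ and /p/ are [-coronal], [-strident], [-sonorant], [-nasal], [+labial], [-lateral], [-voice]. Since the list omits [continuant] — which does distinguish the voiceless bilabial fricative from the voiceless bilabial stop — this pair collapses; all other pairs remain distinct.

ɸ, p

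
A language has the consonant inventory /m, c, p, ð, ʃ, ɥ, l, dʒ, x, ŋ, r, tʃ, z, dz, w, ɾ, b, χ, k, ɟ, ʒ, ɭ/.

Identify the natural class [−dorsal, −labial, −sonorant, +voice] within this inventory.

Checking each segment against [−dorsal], [−labial], [−sonorant], [+voice]: /ð/ (voiced dental fricative), /dʒ/ (voiced postalveolar affricate), /z/ (voiced alveolar fricative), /dz/ (voiced alveolar affricate), /ʒ/ (voiced postalveolar fricative) satisfy every feature; every other segment in the inventory fails at least one.

ð, dʒ, z, dz, ʒ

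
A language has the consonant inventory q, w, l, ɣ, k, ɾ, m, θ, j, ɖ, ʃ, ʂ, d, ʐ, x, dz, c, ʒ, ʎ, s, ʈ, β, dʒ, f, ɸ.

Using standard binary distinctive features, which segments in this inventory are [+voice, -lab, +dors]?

Among the inventory, the [+voice] segments are /w, l, ɣ, ɾ, m, j, ɖ, d, ʐ, dz, ʒ, ʎ, β, dʒ/.
Among these, [-labial] gives /l, ɣ, ɾ, j, ɖ, d, ʐ, dz, ʒ, ʎ, dʒ/.
Then [+dorsal] leaves /ɣ, j, ʎ/.

ɣ, j, ʎ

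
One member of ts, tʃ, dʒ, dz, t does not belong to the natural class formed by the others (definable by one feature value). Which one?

t

[delayed release] (equivalently [strident]) groups all but one: /ts, dʒ, dz, tʃ/ share [+delayed release] while /t/ (voiceless alveolar stop) alone is [-delayed release]. Removing any other segment would not leave a single-feature class that excludes it.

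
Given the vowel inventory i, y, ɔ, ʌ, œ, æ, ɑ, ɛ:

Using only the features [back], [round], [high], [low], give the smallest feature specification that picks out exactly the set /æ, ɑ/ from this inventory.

[+low]

/æ, ɑ/ are exactly the [+low] segments in the inventory, so a single feature suffices.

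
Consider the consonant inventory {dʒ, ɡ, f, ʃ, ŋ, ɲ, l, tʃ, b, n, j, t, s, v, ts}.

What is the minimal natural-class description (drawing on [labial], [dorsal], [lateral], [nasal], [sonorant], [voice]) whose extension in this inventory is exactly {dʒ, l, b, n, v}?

/dʒ, l, b, n, v/ are all [+voice], [-dorsal], and no other segment in the inventory matches both values. Dropping any one of them over-generates: [-dorsal] alone would also admit /f, ʃ, tʃ, t, …/; [+voice] alone would also admit /ɡ, ŋ, ɲ, j/. No other single listed feature picks out exactly this set either, so fewer than two features will not do.

[+voice, -dorsal]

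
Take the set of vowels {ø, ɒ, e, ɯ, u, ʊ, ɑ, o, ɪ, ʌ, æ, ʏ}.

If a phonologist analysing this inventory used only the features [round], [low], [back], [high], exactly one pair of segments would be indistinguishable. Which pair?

u, ʊ

/u/ (high back rounded tense vowel) and /ʊ/ (high back rounded lax vowel) are both [+round], [−low], [+back], [+high], so none of the listed features separates them. (They do differ in [tense], which is not among the given features.) Every other pair in the inventory differs on at least one listed feature.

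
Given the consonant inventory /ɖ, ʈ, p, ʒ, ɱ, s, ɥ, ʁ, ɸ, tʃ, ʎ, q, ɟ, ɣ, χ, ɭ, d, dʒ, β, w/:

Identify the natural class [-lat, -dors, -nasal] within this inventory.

First, the [-lateral] segments are /ɖ, ʈ, p, ʒ, ɱ, s, ɥ, ʁ, ɸ, tʃ, q, ɟ, ɣ, χ, d, dʒ, β, w/.
Within that set, [-dorsal] gives /ɖ, ʈ, p, ʒ, ɱ, s, ɸ, tʃ, d, dʒ, β/.
Within that set, [-nasal] leaves /ɖ, ʈ, p, ʒ, s, ɸ, tʃ, d, dʒ, β/.

ɖ, ʈ, p, ʒ, s, ɸ, tʃ, d, dʒ, β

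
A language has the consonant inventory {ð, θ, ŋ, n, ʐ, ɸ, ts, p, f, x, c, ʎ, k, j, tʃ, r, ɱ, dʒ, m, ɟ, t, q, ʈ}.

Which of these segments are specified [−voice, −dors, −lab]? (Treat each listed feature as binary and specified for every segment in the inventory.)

θ, ts, tʃ, t, ʈ

Eliminate segments failing any feature: /ð, ŋ, n, ʐ, ʎ, j, r, ɱ, dʒ, m, ɟ/ are [+voice]; /ɸ, p, f/ are [+labial]; /x, c, k, q/ are [+dorsal]. The remaining /θ, ts, tʃ, t, ʈ/ satisfy [−voice], [−dorsal], [−labial].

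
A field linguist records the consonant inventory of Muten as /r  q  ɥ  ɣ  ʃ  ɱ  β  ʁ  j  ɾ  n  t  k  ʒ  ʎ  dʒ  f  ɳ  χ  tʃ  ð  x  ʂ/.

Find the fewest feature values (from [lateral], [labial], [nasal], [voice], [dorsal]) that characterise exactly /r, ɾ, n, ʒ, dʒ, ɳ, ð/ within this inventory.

[+voice, −labial, −dorsal]

Every target segment is [+voice], [−labial], [−dorsal]; each remaining inventory member fails at least one of these. Each conjunct is needed — [−labial, −dorsal] alone would also admit /ʃ, t, tʃ, ʂ/; [+voice, −dorsal] alone would also admit /ɱ, β/; [+voice, −labial] alone would also admit /ɣ, ʁ, j, ʎ/ — and no other combination of two listed features has exactly this extension, so three is the minimum.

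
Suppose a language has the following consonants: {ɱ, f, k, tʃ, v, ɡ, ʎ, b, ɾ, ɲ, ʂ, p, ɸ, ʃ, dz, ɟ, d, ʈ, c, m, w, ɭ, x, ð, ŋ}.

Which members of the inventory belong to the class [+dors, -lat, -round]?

k, ɡ, ɲ, ɟ, c, x, ŋ

The [+dorsal] segments are /k, ɡ, ʎ, ɲ, ɟ, c, w, x, ŋ/.
Of those, [-lateral] gives /k, ɡ, ɲ, ɟ, c, w, x, ŋ/.
Within that set, [-round] leaves /k, ɡ, ɲ, ɟ, c, x, ŋ/.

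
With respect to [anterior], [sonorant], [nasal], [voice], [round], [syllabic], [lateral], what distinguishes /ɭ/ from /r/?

[lateral], [anterior]

/ɭ/ is the retroflex lateral approximant and /r/ is the alveolar trill. Both are [+sonorant], [−nasal], [+voice], [−round], [−syllabic]. /ɭ/ is [+lateral] while /r/ is [−lateral]; /ɭ/ is [−anterior] while /r/ is [+anterior], so the distinguishing features are [lateral], [anterior].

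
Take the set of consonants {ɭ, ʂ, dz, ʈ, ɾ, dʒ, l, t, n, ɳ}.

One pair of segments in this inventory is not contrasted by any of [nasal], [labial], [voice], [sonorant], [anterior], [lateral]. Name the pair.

On the given features, /ʈ/ and /ʂ/ have an identical profile: [-nasal], [-labial], [-voice], [-sonorant], [-anterior], [-lateral]. No other two segments in the inventory coincide on all 6 features. (They do differ in [continuant] and [strident], which are not among the given features.)

ʈ, ʂ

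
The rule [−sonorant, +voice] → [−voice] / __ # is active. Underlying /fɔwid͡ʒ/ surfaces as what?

Only the final segment /d͡ʒ/ is both word-final and matches the structural description. It is a voiced postalveolar affricate, so [−sonorant, +voice] holds; changing it to [−voice] with all other features held fixed yields /t͡ʃ/ (voiceless postalveolar affricate). No other segment meets both the structural description and the environment, so the output is [fɔwit͡ʃ].

[fɔwit͡ʃ]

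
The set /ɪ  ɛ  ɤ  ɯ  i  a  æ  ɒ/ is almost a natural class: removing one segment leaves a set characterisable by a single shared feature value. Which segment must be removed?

ɒ

The remaining segments after removing /ɒ/ share [−round]; /ɒ/ (low back rounded vowel) is [+round]. For every other candidate removal, the leftover set fails to share any single feature value that the removed segment lacks.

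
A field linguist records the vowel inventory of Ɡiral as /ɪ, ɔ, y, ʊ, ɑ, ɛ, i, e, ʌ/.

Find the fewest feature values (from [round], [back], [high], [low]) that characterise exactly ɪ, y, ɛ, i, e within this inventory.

/ɪ, y, ɛ, i, e/ are exactly the [−back] segments in the inventory, so a single feature suffices.

[−back]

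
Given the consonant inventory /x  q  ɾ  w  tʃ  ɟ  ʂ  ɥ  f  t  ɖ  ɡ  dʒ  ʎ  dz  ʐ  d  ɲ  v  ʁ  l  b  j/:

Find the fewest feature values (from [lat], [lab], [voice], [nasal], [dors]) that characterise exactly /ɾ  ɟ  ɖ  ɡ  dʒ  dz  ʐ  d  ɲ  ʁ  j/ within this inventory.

Every target segment is [+voice], [−lateral], [−labial]; each remaining inventory member fails at least one of these. Each conjunct is needed — [−lateral, −labial] alone would also admit /x, q, tʃ, ʂ, …/; [+voice, −labial] alone would also admit /ʎ, l/; [+voice, −lateral] alone would also admit /w, ɥ, v, b/ — and no other combination of two listed features has exactly this extension, so three is the minimum.

[+voice, −lat, −lab]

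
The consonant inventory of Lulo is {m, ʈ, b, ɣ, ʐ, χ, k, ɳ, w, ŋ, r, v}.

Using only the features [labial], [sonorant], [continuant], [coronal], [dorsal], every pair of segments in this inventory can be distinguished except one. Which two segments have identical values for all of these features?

Both /ɣ/ and /χ/ are [−labial], [−sonorant], [+continuant], [−coronal], [+dorsal]. Since the list omits [voice] and [high] — which do distinguish the voiced velar fricative from the voiceless uvular fricative — this pair collapses; all other pairs remain distinct.

ɣ, χ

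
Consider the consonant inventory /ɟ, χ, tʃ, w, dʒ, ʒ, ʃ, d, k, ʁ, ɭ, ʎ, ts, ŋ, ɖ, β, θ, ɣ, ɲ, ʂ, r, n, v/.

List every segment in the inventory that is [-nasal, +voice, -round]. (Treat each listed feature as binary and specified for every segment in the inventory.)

Eliminate segments failing any feature: /χ, tʃ, ʃ, k, ts, θ, ʂ/ are [-voice]; /w/ is [+round]; /ŋ, ɲ, n/ are [+nasal]. The remaining /ɟ, dʒ, ʒ, d, ʁ, ɭ, ʎ, ɖ, β, ɣ, r, v/ satisfy [-nasal], [+voice], [-round].

ɟ, dʒ, ʒ, d, ʁ, ɭ, ʎ, ɖ, β, ɣ, r, v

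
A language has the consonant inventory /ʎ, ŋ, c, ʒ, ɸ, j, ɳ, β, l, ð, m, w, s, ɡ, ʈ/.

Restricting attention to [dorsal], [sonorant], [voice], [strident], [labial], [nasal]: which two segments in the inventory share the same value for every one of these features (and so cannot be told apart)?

j, ʎ

/j/ (palatal glide) and /ʎ/ (palatal lateral approximant) are both [+dorsal], [+sonorant], [+voice], [-strident], [-labial], [-nasal], so none of the listed features separates them. (They do differ in [lateral], which is not among the given features.) Every other pair in the inventory differs on at least one listed feature.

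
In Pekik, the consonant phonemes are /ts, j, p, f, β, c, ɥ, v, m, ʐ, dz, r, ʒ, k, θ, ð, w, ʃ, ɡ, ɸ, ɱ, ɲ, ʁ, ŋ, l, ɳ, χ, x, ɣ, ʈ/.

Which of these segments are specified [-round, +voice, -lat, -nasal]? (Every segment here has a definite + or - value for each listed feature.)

j, β, v, ʐ, dz, r, ʒ, ð, ɡ, ʁ, ɣ

Among the inventory, the [-round] segments are /ts, j, p, f, β, c, v, m, ʐ, dz, r, ʒ, k, θ, ð, ʃ, ɡ, ɸ, ɱ, ɲ, ʁ, ŋ, l, ɳ, χ, x, ɣ, ʈ/.
Within that set, [+voice] gives /j, β, v, m, ʐ, dz, r, ʒ, ð, ɡ, ɱ, ɲ, ʁ, ŋ, l, ɳ, ɣ/.
Then [-lateral] gives /j, β, v, m, ʐ, dz, r, ʒ, ð, ɡ, ɱ, ɲ, ʁ, ŋ, ɳ, ɣ/.
Of those, [-nasal] leaves /j, β, v, ʐ, dz, r, ʒ, ð, ɡ, ʁ, ɣ/.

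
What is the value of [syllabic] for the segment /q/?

[−syllabic]

/q/ is the voiceless uvular stop, hence [−syllabic].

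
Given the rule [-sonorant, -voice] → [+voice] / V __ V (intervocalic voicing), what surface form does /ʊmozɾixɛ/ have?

[ʊmozɾiɣɛ]

Only /x/ occurs between two vowels (/i/ __ /ɛ/) and matches the structural description. It is a voiceless velar fricative, so [-sonorant, -voice] holds; changing it to [+voice] with all other features held fixed yields /ɣ/ (voiced velar fricative). No other segment meets both the structural description and the environment, so the output is [ʊmozɾiɣɛ].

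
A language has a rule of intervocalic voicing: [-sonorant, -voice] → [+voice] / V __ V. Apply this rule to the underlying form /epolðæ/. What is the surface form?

The only segment in the rule's environment that also matches [-sonorant, -voice] is /p/. Applying [+voice] turns the voiceless bilabial stop into /b/ (voiced bilabial stop), giving [ebolðæ].

[ebolðæ]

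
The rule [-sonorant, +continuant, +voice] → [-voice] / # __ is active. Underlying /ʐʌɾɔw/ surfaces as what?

[ʂʌɾɔw]

The only segment in the rule's environment that also matches [-sonorant, +continuant, +voice] is /ʐ/. Applying [-voice] turns the voiced retroflex fricative into /ʂ/ (voiceless retroflex fricative), giving [ʂʌɾɔw].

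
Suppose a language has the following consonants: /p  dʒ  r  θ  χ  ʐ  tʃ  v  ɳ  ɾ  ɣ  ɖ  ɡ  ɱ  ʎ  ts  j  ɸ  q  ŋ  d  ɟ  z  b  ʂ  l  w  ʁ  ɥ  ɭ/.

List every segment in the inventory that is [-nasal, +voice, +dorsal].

ɣ, ɡ, ʎ, j, ɟ, w, ʁ, ɥ

Eliminate segments failing any feature: /p, θ, χ, tʃ, ts, ɸ, q, ʂ/ are [-voice]; /dʒ, r, ʐ, v, ɾ, ɖ, d, z, b, l, ɭ/ are [-dorsal]; /ɳ, ɱ, ŋ/ are [+nasal]. The remaining /ɣ, ɡ, ʎ, j, ɟ, w, ʁ, ɥ/ satisfy [-nasal], [+voice], [+dorsal].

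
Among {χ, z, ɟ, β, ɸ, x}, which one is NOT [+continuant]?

/ɟ/ is the voiced palatal stop, which is [−continuant]; the rest — /β, χ, ɸ, z, x/ — are [+continuant].

ɟ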